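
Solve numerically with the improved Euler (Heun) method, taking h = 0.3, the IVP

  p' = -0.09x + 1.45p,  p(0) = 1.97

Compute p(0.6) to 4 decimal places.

Heun: k1 = f(x_n, p_n); k2 = f(x_n + h, p_n + h·k1); p_{n+1} = p_n + (h/2)·(k1 + k2).
x=0.000000, p=1.970000:
  k1 = f(0.000000, 1.970000) = 2.856500
  k2 = f(0.300000, 2.826950) = 4.072077
  p ← 1.970000 + (0.3/2)·(2.856500 + 4.072077) = 3.009287
x=0.300000, p=3.009287:
  k1 = f(0.300000, 3.009287) = 4.336466
  k2 = f(0.600000, 4.310226) = 6.195828
  p ← 3.009287 + (0.3/2)·(4.336466 + 6.195828) = 4.589131
p(0.6) ≈ 4.5891

4.5891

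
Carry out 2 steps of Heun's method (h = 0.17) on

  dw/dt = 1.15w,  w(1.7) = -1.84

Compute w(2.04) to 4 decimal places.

Heun: k1 = f(t_n, w_n); k2 = f(t_n + h, w_n + h·k1); w_{n+1} = w_n + (h/2)·(k1 + k2).
t=1.700000, w=-1.840000:
  k1 = f(1.700000, -1.840000) = -2.116000
  k2 = f(1.870000, -2.199720) = -2.529678
  w ← -1.840000 + (0.17/2)·(-2.116000 + (-2.529678)) = -2.234883
t=1.870000, w=-2.234883:
  k1 = f(1.870000, -2.234883) = -2.570115
  k2 = f(2.040000, -2.671802) = -3.072573
  w ← -2.234883 + (0.17/2)·(-2.570115 + (-3.072573)) = -2.714511
w(2.04) ≈ -2.7145

-2.7145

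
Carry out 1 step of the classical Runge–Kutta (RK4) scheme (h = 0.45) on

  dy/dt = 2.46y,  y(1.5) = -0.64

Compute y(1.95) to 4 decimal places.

-1.9254

RK4: k1 = f(t_n, y_n); k2 = f(t_n + h/2, y_n + (h/2)·k1); k3 = f(t_n + h/2, y_n + (h/2)·k2); k4 = f(t_n + h, y_n + h·k3); y_{n+1} = y_n + (h/6)·(k1 + 2k2 + 2k3 + k4).
t=1.500000, y=-0.640000:
  k1 = f(1.500000, -0.640000) = -1.574400
  k2 = f(1.725000, -0.994240) = -2.445830
  k3 = f(1.725000, -1.190312) = -2.928167
  k4 = f(1.950000, -1.957675) = -4.815881
  y ← -0.640000 + (0.45/6)·(k1 + 2k2 + 2k3 + k4) = -1.925371
y(1.95) ≈ -1.9254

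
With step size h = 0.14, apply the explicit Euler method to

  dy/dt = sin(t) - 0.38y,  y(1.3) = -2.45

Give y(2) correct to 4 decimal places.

-1.2471

Euler: y_{n+1} = y_n + h·f(t_n, y_n).
t=1.300000, y=-2.450000: f=1.894558 → y ← -2.450000 + 0.14·1.894558 = -2.184762
t=1.440000, y=-2.184762: f=1.821668 → y ← -2.184762 + 0.14·1.821668 = -1.929728
t=1.580000, y=-1.929728: f=1.733254 → y ← -1.929728 + 0.14·1.733254 = -1.687073
t=1.720000, y=-1.687073: f=1.629977 → y ← -1.687073 + 0.14·1.629977 = -1.458876
t=1.860000, y=-1.458876: f=1.512844 → y ← -1.458876 + 0.14·1.512844 = -1.247078
y(2) ≈ -1.2471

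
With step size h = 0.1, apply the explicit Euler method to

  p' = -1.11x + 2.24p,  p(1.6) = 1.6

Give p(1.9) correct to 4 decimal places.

2.2372

Euler: p_{n+1} = p_n + h·f(x_n, p_n).
x=1.600000, p=1.600000: f=1.808000 → p ← 1.600000 + 0.1·1.808000 = 1.780800
x=1.700000, p=1.780800: f=2.101992 → p ← 1.780800 + 0.1·2.101992 = 1.990999
x=1.800000, p=1.990999: f=2.461838 → p ← 1.990999 + 0.1·2.461838 = 2.237183
p(1.9) ≈ 2.2372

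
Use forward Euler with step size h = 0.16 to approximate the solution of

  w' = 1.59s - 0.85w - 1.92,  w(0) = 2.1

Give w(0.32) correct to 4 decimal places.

Euler: w_{n+1} = w_n + h·f(s_n, w_n).
s=0.000000, w=2.100000: f=-3.705000 → w ← 2.100000 + 0.16·(-3.705000) = 1.507200
s=0.160000, w=1.507200: f=-2.946720 → w ← 1.507200 + 0.16·(-2.946720) = 1.035725
w(0.32) ≈ 1.0357

1.0357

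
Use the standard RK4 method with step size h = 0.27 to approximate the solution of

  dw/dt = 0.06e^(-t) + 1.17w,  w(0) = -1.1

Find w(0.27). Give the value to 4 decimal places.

-1.4918

RK4: k1 = f(t_n, w_n); k2 = f(t_n + h/2, w_n + (h/2)·k1); k3 = f(t_n + h/2, w_n + (h/2)·k2); k4 = f(t_n + h, w_n + h·k3); w_{n+1} = w_n + (h/6)·(k1 + 2k2 + 2k3 + k4).
t=0.000000, w=-1.100000:
  k1 = f(0.000000, -1.100000) = -1.227000
  k2 = f(0.135000, -1.265645) = -1.428382
  k3 = f(0.135000, -1.292832) = -1.460190
  k4 = f(0.270000, -1.494251) = -1.702471
  w ← -1.100000 + (0.27/6)·(k1 + 2k2 + 2k3 + k4) = -1.491798
w(0.27) ≈ -1.4918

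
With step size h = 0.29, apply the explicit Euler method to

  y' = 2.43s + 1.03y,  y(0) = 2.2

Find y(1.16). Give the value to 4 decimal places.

Euler: y_{n+1} = y_n + h·f(s_n, y_n).
s=0.000000, y=2.200000: f=2.266000 → y ← 2.200000 + 0.29·2.266000 = 2.857140
s=0.290000, y=2.857140: f=3.647554 → y ← 2.857140 + 0.29·3.647554 = 3.914931
s=0.580000, y=3.914931: f=5.441779 → y ← 3.914931 + 0.29·5.441779 = 5.493047
s=0.870000, y=5.493047: f=7.771938 → y ← 5.493047 + 0.29·7.771938 = 7.746909
y(1.16) ≈ 7.7469

7.7469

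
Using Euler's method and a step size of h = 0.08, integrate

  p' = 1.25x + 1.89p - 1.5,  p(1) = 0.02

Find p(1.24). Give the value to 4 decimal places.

-0.0138

Euler: p_{n+1} = p_n + h·f(x_n, p_n).
x=1.000000, p=0.020000: f=-0.212200 → p ← 0.020000 + 0.08·(-0.212200) = 0.003024
x=1.080000, p=0.003024: f=-0.144285 → p ← 0.003024 + 0.08·(-0.144285) = -0.008519
x=1.160000, p=-0.008519: f=-0.066100 → p ← -0.008519 + 0.08·(-0.066100) = -0.013807
p(1.24) ≈ -0.0138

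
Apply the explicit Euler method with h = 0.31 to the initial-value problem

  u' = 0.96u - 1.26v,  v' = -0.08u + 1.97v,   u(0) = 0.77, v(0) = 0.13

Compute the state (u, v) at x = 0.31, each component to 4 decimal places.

0.9484, 0.1903

Euler on (u,v): u_{n+1} = u_n + h·u', v_{n+1} = v_n + h·v'.
0.000000: (0.770000, 0.130000); f=(0.575400, 0.194500) → (0.948374, 0.190295)
(u(0.31), v(0.31)) ≈ (0.9484, 0.1903)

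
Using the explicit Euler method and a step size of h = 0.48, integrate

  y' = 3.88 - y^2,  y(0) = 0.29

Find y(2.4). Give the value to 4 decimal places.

2.0592

Euler: y_{n+1} = y_n + h·f(t_n, y_n).
t=0.000000, y=0.290000: f=3.795900 → y ← 0.290000 + 0.48·3.795900 = 2.112032
t=0.480000, y=2.112032: f=-0.580679 → y ← 2.112032 + 0.48·(-0.580679) = 1.833306
t=0.960000, y=1.833306: f=0.518989 → y ← 1.833306 + 0.48·0.518989 = 2.082421
t=1.440000, y=2.082421: f=-0.456476 → y ← 2.082421 + 0.48·(-0.456476) = 1.863312
t=1.920000, y=1.863312: f=0.408068 → y ← 1.863312 + 0.48·0.408068 = 2.059185
y(2.4) ≈ 2.0592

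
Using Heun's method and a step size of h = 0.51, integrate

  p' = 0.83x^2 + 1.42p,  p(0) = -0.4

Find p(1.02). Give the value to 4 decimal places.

-1.1539

Heun: k1 = f(x_n, p_n); k2 = f(x_n + h, p_n + h·k1); p_{n+1} = p_n + (h/2)·(k1 + k2).
x=0.000000, p=-0.400000:
  k1 = f(0.000000, -0.400000) = -0.568000
  k2 = f(0.510000, -0.689680) = -0.763463
  p ← -0.400000 + (0.51/2)·(-0.568000 + (-0.763463)) = -0.739523
x=0.510000, p=-0.739523:
  k1 = f(0.510000, -0.739523) = -0.834240
  k2 = f(1.020000, -1.164985) = -0.790747
  p ← -0.739523 + (0.51/2)·(-0.834240 + (-0.790747)) = -1.153895
p(1.02) ≈ -1.1539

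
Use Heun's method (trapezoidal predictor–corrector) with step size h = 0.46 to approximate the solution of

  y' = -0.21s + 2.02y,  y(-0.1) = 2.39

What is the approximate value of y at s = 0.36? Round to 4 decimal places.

5.6345

Heun: k1 = f(s_n, y_n); k2 = f(s_n + h, y_n + h·k1); y_{n+1} = y_n + (h/2)·(k1 + k2).
s=-0.100000, y=2.390000:
  k1 = f(-0.100000, 2.390000) = 4.848800
  k2 = f(0.360000, 4.620448) = 9.257705
  y ← 2.390000 + (0.46/2)·(4.848800 + 9.257705) = 5.634496
y(0.36) ≈ 5.6345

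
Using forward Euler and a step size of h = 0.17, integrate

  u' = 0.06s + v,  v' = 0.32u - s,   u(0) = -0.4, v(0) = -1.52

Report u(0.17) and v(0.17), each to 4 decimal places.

Euler on (u,v): u_{n+1} = u_n + h·u', v_{n+1} = v_n + h·v'.
0.000000: (-0.400000, -1.520000); f=(-1.520000, -0.128000) → (-0.658400, -1.541760)
(u(0.17), v(0.17)) ≈ (-0.6584, -1.5418)

-0.6584, -1.5418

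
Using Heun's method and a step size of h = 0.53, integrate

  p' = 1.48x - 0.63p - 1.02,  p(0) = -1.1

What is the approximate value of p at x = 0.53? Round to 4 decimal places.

-1.0365

Heun: k1 = f(x_n, p_n); k2 = f(x_n + h, p_n + h·k1); p_{n+1} = p_n + (h/2)·(k1 + k2).
x=0.000000, p=-1.100000:
  k1 = f(0.000000, -1.100000) = -0.327000
  k2 = f(0.530000, -1.273310) = 0.566585
  p ← -1.100000 + (0.53/2)·(-0.327000 + 0.566585) = -1.036510
p(0.53) ≈ -1.0365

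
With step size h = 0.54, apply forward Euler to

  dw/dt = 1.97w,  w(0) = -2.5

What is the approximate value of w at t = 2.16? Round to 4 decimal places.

Euler: w_{n+1} = w_n + h·f(t_n, w_n).
t=0.000000, w=-2.500000: f=-4.925000 → w ← -2.500000 + 0.54·(-4.925000) = -5.159500
t=0.540000, w=-5.159500: f=-10.164215 → w ← -5.159500 + 0.54·(-10.164215) = -10.648176
t=1.080000, w=-10.648176: f=-20.976907 → w ← -10.648176 + 0.54·(-20.976907) = -21.975706
t=1.620000, w=-21.975706: f=-43.292140 → w ← -21.975706 + 0.54·(-43.292140) = -45.353462
w(2.16) ≈ -45.3535

-45.3535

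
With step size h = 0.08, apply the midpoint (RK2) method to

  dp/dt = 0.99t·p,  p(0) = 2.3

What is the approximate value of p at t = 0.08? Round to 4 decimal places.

2.3073

Midpoint: k1 = f(t_n, p_n); k2 = f(t_n + h/2, p_n + (h/2)·k1); p_{n+1} = p_n + h·k2.
t=0.000000, p=2.300000:
  k1 = f(0.000000, 2.300000) = 0.000000
  k2 = f(0.040000, 2.300000) = 0.091080
  p ← 2.300000 + 0.08·0.091080 = 2.307286
p(0.08) ≈ 2.3073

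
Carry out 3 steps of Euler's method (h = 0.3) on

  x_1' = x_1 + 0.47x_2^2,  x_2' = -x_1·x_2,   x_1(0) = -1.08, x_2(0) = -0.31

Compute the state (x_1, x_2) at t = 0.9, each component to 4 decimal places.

-2.2713, -0.8929

Euler on (x_1,x_2): x_1_{n+1} = x_1_n + h·x_1', x_2_{n+1} = x_2_n + h·x_2'.
0.000000: (-1.080000, -0.310000); f=(-1.034833, -0.334800) → (-1.390450, -0.410440)
0.300000: (-1.390450, -0.410440); f=(-1.311273, -0.570696) → (-1.783832, -0.581649)
0.600000: (-1.783832, -0.581649); f=(-1.624824, -1.037564) → (-2.271279, -0.892918)
(x_1(0.9), x_2(0.9)) ≈ (-2.2713, -0.8929)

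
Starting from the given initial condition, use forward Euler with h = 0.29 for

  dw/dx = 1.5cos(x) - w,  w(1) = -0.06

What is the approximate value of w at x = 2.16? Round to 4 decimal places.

Euler: w_{n+1} = w_n + h·f(x_n, w_n).
x=1.000000, w=-0.060000: f=0.870453 → w ← -0.060000 + 0.29·0.870453 = 0.192432
x=1.290000, w=0.192432: f=0.223250 → w ← 0.192432 + 0.29·0.223250 = 0.257174
x=1.580000, w=0.257174: f=-0.270979 → w ← 0.257174 + 0.29·(-0.270979) = 0.178590
x=1.870000, w=0.178590: f=-0.620729 → w ← 0.178590 + 0.29·(-0.620729) = -0.001421
w(2.16) ≈ -0.0014

-0.0014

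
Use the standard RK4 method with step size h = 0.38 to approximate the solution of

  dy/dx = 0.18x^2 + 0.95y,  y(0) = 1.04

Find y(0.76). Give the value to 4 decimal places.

RK4: k1 = f(x_n, y_n); k2 = f(x_n + h/2, y_n + (h/2)·k1); k3 = f(x_n + h/2, y_n + (h/2)·k2); k4 = f(x_n + h, y_n + h·k3); y_{n+1} = y_n + (h/6)·(k1 + 2k2 + 2k3 + k4).
x=0.000000, y=1.040000:
  k1 = f(0.000000, 1.040000) = 0.988000
  k2 = f(0.190000, 1.227720) = 1.172832
  k3 = f(0.190000, 1.262838) = 1.206194
  k4 = f(0.380000, 1.498354) = 1.449428
  y ← 1.040000 + (0.38/6)·(k1 + 2k2 + 2k3 + k4) = 1.495714
x=0.380000, y=1.495714:
  k1 = f(0.380000, 1.495714) = 1.446920
  k2 = f(0.570000, 1.770629) = 1.740579
  k3 = f(0.570000, 1.826424) = 1.793585
  k4 = f(0.760000, 2.177276) = 2.172380
  y ← 1.495714 + (0.38/6)·(k1 + 2k2 + 2k3 + k4) = 2.172597
y(0.76) ≈ 2.1726

2.1726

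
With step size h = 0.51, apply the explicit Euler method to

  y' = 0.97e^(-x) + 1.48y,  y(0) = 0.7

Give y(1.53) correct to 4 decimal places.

6.0055

Euler: y_{n+1} = y_n + h·f(x_n, y_n).
x=0.000000, y=0.700000: f=2.006000 → y ← 0.700000 + 0.51·2.006000 = 1.723060
x=0.510000, y=1.723060: f=3.132610 → y ← 1.723060 + 0.51·3.132610 = 3.320691
x=1.020000, y=3.320691: f=5.264400 → y ← 3.320691 + 0.51·5.264400 = 6.005535
y(1.53) ≈ 6.0055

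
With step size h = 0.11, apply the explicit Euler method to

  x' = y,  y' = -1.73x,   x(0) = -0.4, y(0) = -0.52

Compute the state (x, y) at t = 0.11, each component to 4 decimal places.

Euler on (x,y): x_{n+1} = x_n + h·x', y_{n+1} = y_n + h·y'.
0.000000: (-0.400000, -0.520000); f=(-0.520000, 0.692000) → (-0.457200, -0.443880)
(x(0.11), y(0.11)) ≈ (-0.4572, -0.4439)

-0.4572, -0.4439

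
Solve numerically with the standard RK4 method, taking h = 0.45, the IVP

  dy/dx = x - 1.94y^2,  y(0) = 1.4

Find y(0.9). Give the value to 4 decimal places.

RK4: k1 = f(x_n, y_n); k2 = f(x_n + h/2, y_n + (h/2)·k1); k3 = f(x_n + h/2, y_n + (h/2)·k2); k4 = f(x_n + h, y_n + h·k3); y_{n+1} = y_n + (h/6)·(k1 + 2k2 + 2k3 + k4).
x=0.000000, y=1.400000:
  k1 = f(0.000000, 1.400000) = -3.802400
  k2 = f(0.225000, 0.544460) = -0.350087
  k3 = f(0.225000, 1.321230) = -3.161560
  k4 = f(0.450000, -0.022702) = 0.449000
  y ← 1.400000 + (0.45/6)·(k1 + 2k2 + 2k3 + k4) = 0.621748
x=0.450000, y=0.621748:
  k1 = f(0.450000, 0.621748) = -0.299947
  k2 = f(0.675000, 0.554260) = 0.079024
  k3 = f(0.675000, 0.639528) = -0.118453
  k4 = f(0.900000, 0.568444) = 0.273131
  y ← 0.621748 + (0.45/6)·(k1 + 2k2 + 2k3 + k4) = 0.613822
y(0.9) ≈ 0.6138

0.6138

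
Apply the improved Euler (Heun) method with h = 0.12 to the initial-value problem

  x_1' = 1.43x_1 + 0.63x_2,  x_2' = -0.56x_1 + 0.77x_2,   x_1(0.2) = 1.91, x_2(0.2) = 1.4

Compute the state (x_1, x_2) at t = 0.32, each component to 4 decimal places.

Heun on (x_1,x_2): k1 = f(t_n, state_n); k2 = f(t_n + h, state_n + h·k1); state_{n+1} = state_n + (h/2)·(k1 + k2).
0.200000: (1.910000, 1.400000)
  k1 = (3.613300, 0.008400)
  predictor → (2.343596, 1.401008)
  k2 = (4.233977, -0.233638)
  → (2.380837, 1.386486)
(x_1(0.32), x_2(0.32)) ≈ (2.3808, 1.3865)

2.3808, 1.3865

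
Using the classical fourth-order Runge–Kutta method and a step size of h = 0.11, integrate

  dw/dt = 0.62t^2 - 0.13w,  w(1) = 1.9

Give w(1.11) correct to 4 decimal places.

RK4: k1 = f(t_n, w_n); k2 = f(t_n + h/2, w_n + (h/2)·k1); k3 = f(t_n + h/2, w_n + (h/2)·k2); k4 = f(t_n + h, w_n + h·k3); w_{n+1} = w_n + (h/6)·(k1 + 2k2 + 2k3 + k4).
t=1.000000, w=1.900000:
  k1 = f(1.000000, 1.900000) = 0.373000
  k2 = f(1.055000, 1.920515) = 0.440409
  k3 = f(1.055000, 1.924222) = 0.439927
  k4 = f(1.110000, 1.948392) = 0.510611
  w ← 1.900000 + (0.11/6)·(k1 + 2k2 + 2k3 + k4) = 1.948478
w(1.11) ≈ 1.9485

1.9485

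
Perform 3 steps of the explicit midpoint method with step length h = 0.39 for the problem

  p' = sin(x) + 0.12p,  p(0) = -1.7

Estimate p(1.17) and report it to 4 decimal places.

-1.3146

Midpoint: k1 = f(x_n, p_n); k2 = f(x_n + h/2, p_n + (h/2)·k1); p_{n+1} = p_n + h·k2.
x=0.000000, p=-1.700000:
  k1 = f(0.000000, -1.700000) = -0.204000
  k2 = f(0.195000, -1.739780) = -0.015007
  p ← -1.700000 + 0.39·(-0.015007) = -1.705853
x=0.390000, p=-1.705853:
  k1 = f(0.390000, -1.705853) = 0.175486
  k2 = f(0.585000, -1.671633) = 0.351603
  p ← -1.705853 + 0.39·0.351603 = -1.568727
x=0.780000, p=-1.568727:
  k1 = f(0.780000, -1.568727) = 0.515032
  k2 = f(0.975000, -1.468296) = 0.651506
  p ← -1.568727 + 0.39·0.651506 = -1.314640
p(1.17) ≈ -1.3146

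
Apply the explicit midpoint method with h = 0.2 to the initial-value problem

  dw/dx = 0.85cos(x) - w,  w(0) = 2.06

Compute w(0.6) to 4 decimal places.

1.4912

Midpoint: k1 = f(x_n, w_n); k2 = f(x_n + h/2, w_n + (h/2)·k1); w_{n+1} = w_n + h·k2.
x=0.000000, w=2.060000:
  k1 = f(0.000000, 2.060000) = -1.210000
  k2 = f(0.100000, 1.939000) = -1.093246
  w ← 2.060000 + 0.2·(-1.093246) = 1.841351
x=0.200000, w=1.841351:
  k1 = f(0.200000, 1.841351) = -1.008294
  k2 = f(0.300000, 1.740521) = -0.928485
  w ← 1.841351 + 0.2·(-0.928485) = 1.655654
x=0.400000, w=1.655654:
  k1 = f(0.400000, 1.655654) = -0.872752
  k2 = f(0.500000, 1.568378) = -0.822433
  w ← 1.655654 + 0.2·(-0.822433) = 1.491167
w(0.6) ≈ 1.4912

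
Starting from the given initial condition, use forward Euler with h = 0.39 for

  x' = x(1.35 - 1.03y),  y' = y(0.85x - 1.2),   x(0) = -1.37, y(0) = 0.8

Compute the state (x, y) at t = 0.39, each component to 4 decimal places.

-1.6510, 0.0623

Euler on (x,y): x_{n+1} = x_n + h·x', y_{n+1} = y_n + h·y'.
0.000000: (-1.370000, 0.800000); f=(-0.720620, -1.891600) → (-1.651042, 0.062276)
(x(0.39), y(0.39)) ≈ (-1.6510, 0.0623)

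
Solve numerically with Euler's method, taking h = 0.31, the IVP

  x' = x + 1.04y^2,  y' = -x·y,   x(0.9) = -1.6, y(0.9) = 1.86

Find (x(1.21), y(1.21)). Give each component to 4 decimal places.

-0.9806, 2.7826

Euler on (x,y): x_{n+1} = x_n + h·x', y_{n+1} = y_n + h·y'.
0.900000: (-1.600000, 1.860000); f=(1.997984, 2.976000) → (-0.980625, 2.782560)
(x(1.21), y(1.21)) ≈ (-0.9806, 2.7826)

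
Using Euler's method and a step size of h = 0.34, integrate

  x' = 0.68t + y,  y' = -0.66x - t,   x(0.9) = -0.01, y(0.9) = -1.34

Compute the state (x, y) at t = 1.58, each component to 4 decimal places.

-0.5297, -2.0076

Euler on (x,y): x_{n+1} = x_n + h·x', y_{n+1} = y_n + h·y'.
0.900000: (-0.010000, -1.340000); f=(-0.728000, -0.893400) → (-0.257520, -1.643756)
1.240000: (-0.257520, -1.643756); f=(-0.800556, -1.070037) → (-0.529709, -2.007569)
(x(1.58), y(1.58)) ≈ (-0.5297, -2.0076)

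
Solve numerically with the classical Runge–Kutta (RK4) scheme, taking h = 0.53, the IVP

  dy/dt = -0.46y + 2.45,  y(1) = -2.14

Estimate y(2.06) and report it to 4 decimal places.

RK4: k1 = f(t_n, y_n); k2 = f(t_n + h/2, y_n + (h/2)·k1); k3 = f(t_n + h/2, y_n + (h/2)·k2); k4 = f(t_n + h, y_n + h·k3); y_{n+1} = y_n + (h/6)·(k1 + 2k2 + 2k3 + k4).
t=1.000000, y=-2.140000:
  k1 = f(1.000000, -2.140000) = 3.434400
  k2 = f(1.265000, -1.229884) = 3.015747
  k3 = f(1.265000, -1.340827) = 3.066780
  k4 = f(1.530000, -0.514606) = 2.686719
  y ← -2.140000 + (0.53/6)·(k1 + 2k2 + 2k3 + k4) = -0.524721
t=1.530000, y=-0.524721:
  k1 = f(1.530000, -0.524721) = 2.691372
  k2 = f(1.795000, 0.188492) = 2.363294
  k3 = f(1.795000, 0.101551) = 2.403286
  k4 = f(2.060000, 0.749020) = 2.105451
  y ← -0.524721 + (0.53/6)·(k1 + 2k2 + 2k3 + k4) = 0.741094
y(2.06) ≈ 0.7411

0.7411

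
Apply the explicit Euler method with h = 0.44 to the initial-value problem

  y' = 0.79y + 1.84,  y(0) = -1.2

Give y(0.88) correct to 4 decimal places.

-0.2786

Euler: y_{n+1} = y_n + h·f(t_n, y_n).
t=0.000000, y=-1.200000: f=0.892000 → y ← -1.200000 + 0.44·0.892000 = -0.807520
t=0.440000, y=-0.807520: f=1.202059 → y ← -0.807520 + 0.44·1.202059 = -0.278614
y(0.88) ≈ -0.2786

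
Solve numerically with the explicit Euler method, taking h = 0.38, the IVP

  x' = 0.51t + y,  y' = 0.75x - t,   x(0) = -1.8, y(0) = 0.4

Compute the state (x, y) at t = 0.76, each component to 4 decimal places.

-1.6173, -0.7271

Euler on (x,y): x_{n+1} = x_n + h·x', y_{n+1} = y_n + h·y'.
0.000000: (-1.800000, 0.400000); f=(0.400000, -1.350000) → (-1.648000, -0.113000)
0.380000: (-1.648000, -0.113000); f=(0.080800, -1.616000) → (-1.617296, -0.727080)
(x(0.76), y(0.76)) ≈ (-1.6173, -0.7271)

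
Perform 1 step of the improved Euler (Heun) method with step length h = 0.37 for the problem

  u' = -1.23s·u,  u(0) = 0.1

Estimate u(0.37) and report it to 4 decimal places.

Heun: k1 = f(s_n, u_n); k2 = f(s_n + h, u_n + h·k1); u_{n+1} = u_n + (h/2)·(k1 + k2).
s=0.000000, u=0.100000:
  k1 = f(0.000000, 0.100000) = 0.000000
  k2 = f(0.370000, 0.100000) = -0.045510
  u ← 0.100000 + (0.37/2)·(0.000000 + (-0.045510)) = 0.091581
u(0.37) ≈ 0.0916

0.0916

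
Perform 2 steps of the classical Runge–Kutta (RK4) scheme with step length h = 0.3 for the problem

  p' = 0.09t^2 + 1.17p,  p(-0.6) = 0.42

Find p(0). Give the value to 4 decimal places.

RK4: k1 = f(t_n, p_n); k2 = f(t_n + h/2, p_n + (h/2)·k1); k3 = f(t_n + h/2, p_n + (h/2)·k2); k4 = f(t_n + h, p_n + h·k3); p_{n+1} = p_n + (h/6)·(k1 + 2k2 + 2k3 + k4).
t=-0.600000, p=0.420000:
  k1 = f(-0.600000, 0.420000) = 0.523800
  k2 = f(-0.450000, 0.498570) = 0.601552
  k3 = f(-0.450000, 0.510233) = 0.615197
  k4 = f(-0.300000, 0.604559) = 0.715434
  p ← 0.420000 + (0.3/6)·(k1 + 2k2 + 2k3 + k4) = 0.603637
t=-0.300000, p=0.603637:
  k1 = f(-0.300000, 0.603637) = 0.714355
  k2 = f(-0.150000, 0.710790) = 0.833649
  k3 = f(-0.150000, 0.728684) = 0.854585
  k4 = f(0.000000, 0.860012) = 1.006214
  p ← 0.603637 + (0.3/6)·(k1 + 2k2 + 2k3 + k4) = 0.858489
p(0) ≈ 0.8585

0.8585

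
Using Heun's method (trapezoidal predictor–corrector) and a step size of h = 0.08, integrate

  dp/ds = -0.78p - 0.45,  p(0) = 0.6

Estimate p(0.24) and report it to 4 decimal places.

0.3992

Heun: k1 = f(s_n, p_n); k2 = f(s_n + h, p_n + h·k1); p_{n+1} = p_n + (h/2)·(k1 + k2).
s=0.000000, p=0.600000:
  k1 = f(0.000000, 0.600000) = -0.918000
  k2 = f(0.080000, 0.526560) = -0.860717
  p ← 0.600000 + (0.08/2)·(-0.918000 + (-0.860717)) = 0.528851
s=0.080000, p=0.528851:
  k1 = f(0.080000, 0.528851) = -0.862504
  k2 = f(0.160000, 0.459851) = -0.808684
  p ← 0.528851 + (0.08/2)·(-0.862504 + (-0.808684)) = 0.462004
s=0.160000, p=0.462004:
  k1 = f(0.160000, 0.462004) = -0.810363
  k2 = f(0.240000, 0.397175) = -0.759796
  p ← 0.462004 + (0.08/2)·(-0.810363 + (-0.759796)) = 0.399197
p(0.24) ≈ 0.3992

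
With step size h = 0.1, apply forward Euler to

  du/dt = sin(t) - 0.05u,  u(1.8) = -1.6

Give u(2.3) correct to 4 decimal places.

Euler: u_{n+1} = u_n + h·f(t_n, u_n).
t=1.800000, u=-1.600000: f=1.053848 → u ← -1.600000 + 0.1·1.053848 = -1.494615
t=1.900000, u=-1.494615: f=1.021031 → u ← -1.494615 + 0.1·1.021031 = -1.392512
t=2.000000, u=-1.392512: f=0.978923 → u ← -1.392512 + 0.1·0.978923 = -1.294620
t=2.100000, u=-1.294620: f=0.927940 → u ← -1.294620 + 0.1·0.927940 = -1.201826
t=2.200000, u=-1.201826: f=0.868588 → u ← -1.201826 + 0.1·0.868588 = -1.114967
u(2.3) ≈ -1.1150

-1.1150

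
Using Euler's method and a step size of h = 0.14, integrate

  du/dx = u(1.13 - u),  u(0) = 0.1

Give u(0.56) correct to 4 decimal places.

Euler: u_{n+1} = u_n + h·f(x_n, u_n).
x=0.000000, u=0.100000: f=0.103000 → u ← 0.100000 + 0.14·0.103000 = 0.114420
x=0.140000, u=0.114420: f=0.116203 → u ← 0.114420 + 0.14·0.116203 = 0.130688
x=0.280000, u=0.130688: f=0.130598 → u ← 0.130688 + 0.14·0.130598 = 0.148972
x=0.420000, u=0.148972: f=0.146146 → u ← 0.148972 + 0.14·0.146146 = 0.169433
u(0.56) ≈ 0.1694

0.1694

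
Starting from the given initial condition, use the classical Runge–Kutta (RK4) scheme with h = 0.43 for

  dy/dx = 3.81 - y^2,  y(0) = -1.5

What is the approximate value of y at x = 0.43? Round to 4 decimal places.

-0.3581

RK4: k1 = f(x_n, y_n); k2 = f(x_n + h/2, y_n + (h/2)·k1); k3 = f(x_n + h/2, y_n + (h/2)·k2); k4 = f(x_n + h, y_n + h·k3); y_{n+1} = y_n + (h/6)·(k1 + 2k2 + 2k3 + k4).
x=0.000000, y=-1.500000:
  k1 = f(0.000000, -1.500000) = 1.560000
  k2 = f(0.215000, -1.164600) = 2.453707
  k3 = f(0.215000, -0.972453) = 2.864335
  k4 = f(0.430000, -0.268336) = 3.737996
  y ← -1.500000 + (0.43/6)·(k1 + 2k2 + 2k3 + k4) = -0.358058
y(0.43) ≈ -0.3581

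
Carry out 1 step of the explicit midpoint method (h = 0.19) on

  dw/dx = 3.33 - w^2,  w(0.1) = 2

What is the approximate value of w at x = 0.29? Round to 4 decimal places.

1.9203

Midpoint: k1 = f(x_n, w_n); k2 = f(x_n + h/2, w_n + (h/2)·k1); w_{n+1} = w_n + h·k2.
x=0.100000, w=2.000000:
  k1 = f(0.100000, 2.000000) = -0.670000
  k2 = f(0.195000, 1.936350) = -0.419451
  w ← 2.000000 + 0.19·(-0.419451) = 1.920304
w(0.29) ≈ 1.9203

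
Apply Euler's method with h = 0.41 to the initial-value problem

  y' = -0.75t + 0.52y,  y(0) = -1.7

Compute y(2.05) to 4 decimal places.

-6.0274

Euler: y_{n+1} = y_n + h·f(t_n, y_n).
t=0.000000, y=-1.700000: f=-0.884000 → y ← -1.700000 + 0.41·(-0.884000) = -2.062440
t=0.410000, y=-2.062440: f=-1.379969 → y ← -2.062440 + 0.41·(-1.379969) = -2.628227
t=0.820000, y=-2.628227: f=-1.981678 → y ← -2.628227 + 0.41·(-1.981678) = -3.440715
t=1.230000, y=-3.440715: f=-2.711672 → y ← -3.440715 + 0.41·(-2.711672) = -4.552501
t=1.640000, y=-4.552501: f=-3.597300 → y ← -4.552501 + 0.41·(-3.597300) = -6.027394
y(2.05) ≈ -6.0274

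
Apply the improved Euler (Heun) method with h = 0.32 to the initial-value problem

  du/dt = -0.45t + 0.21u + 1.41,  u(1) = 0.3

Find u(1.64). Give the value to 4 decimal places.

Heun: k1 = f(t_n, u_n); k2 = f(t_n + h, u_n + h·k1); u_{n+1} = u_n + (h/2)·(k1 + k2).
t=1.000000, u=0.300000:
  k1 = f(1.000000, 0.300000) = 1.023000
  k2 = f(1.320000, 0.627360) = 0.947746
  u ← 0.300000 + (0.32/2)·(1.023000 + 0.947746) = 0.615319
t=1.320000, u=0.615319:
  k1 = f(1.320000, 0.615319) = 0.945217
  k2 = f(1.640000, 0.917789) = 0.864736
  u ← 0.615319 + (0.32/2)·(0.945217 + 0.864736) = 0.904912
u(1.64) ≈ 0.9049

0.9049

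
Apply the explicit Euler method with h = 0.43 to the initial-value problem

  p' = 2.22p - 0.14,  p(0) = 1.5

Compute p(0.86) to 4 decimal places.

Euler: p_{n+1} = p_n + h·f(t_n, p_n).
t=0.000000, p=1.500000: f=3.190000 → p ← 1.500000 + 0.43·3.190000 = 2.871700
t=0.430000, p=2.871700: f=6.235174 → p ← 2.871700 + 0.43·6.235174 = 5.552825
p(0.86) ≈ 5.5528

5.5528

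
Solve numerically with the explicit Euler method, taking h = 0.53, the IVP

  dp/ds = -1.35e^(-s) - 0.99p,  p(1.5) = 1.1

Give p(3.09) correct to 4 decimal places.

-0.0179

Euler: p_{n+1} = p_n + h·f(s_n, p_n).
s=1.500000, p=1.100000: f=-1.390226 → p ← 1.100000 + 0.53·(-1.390226) = 0.363180
s=2.030000, p=0.363180: f=-0.536852 → p ← 0.363180 + 0.53·(-0.536852) = 0.078649
s=2.560000, p=0.078649: f=-0.182224 → p ← 0.078649 + 0.53·(-0.182224) = -0.017930
p(3.09) ≈ -0.0179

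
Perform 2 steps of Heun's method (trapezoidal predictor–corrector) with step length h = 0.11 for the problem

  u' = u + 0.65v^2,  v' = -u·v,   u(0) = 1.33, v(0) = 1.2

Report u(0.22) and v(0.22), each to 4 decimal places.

Heun on (u,v): k1 = f(t_n, state_n); k2 = f(t_n + h, state_n + h·k1); state_{n+1} = state_n + (h/2)·(k1 + k2).
0.000000: (1.330000, 1.200000)
  k1 = (2.266000, -1.596000)
  predictor → (1.579260, 1.024440)
  k2 = (2.261420, -1.617857)
  → (1.579008, 1.023238)
0.110000: (1.579008, 1.023238)
  k1 = (2.259568, -1.615701)
  predictor → (1.827561, 0.845511)
  k2 = (2.292238, -1.545222)
  → (1.829357, 0.849387)
(u(0.22), v(0.22)) ≈ (1.8294, 0.8494)

1.8294, 0.8494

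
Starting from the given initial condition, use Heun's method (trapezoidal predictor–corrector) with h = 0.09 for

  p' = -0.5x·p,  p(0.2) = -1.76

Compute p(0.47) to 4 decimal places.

Heun: k1 = f(x_n, p_n); k2 = f(x_n + h, p_n + h·k1); p_{n+1} = p_n + (h/2)·(k1 + k2).
x=0.200000, p=-1.760000:
  k1 = f(0.200000, -1.760000) = 0.176000
  k2 = f(0.290000, -1.744160) = 0.252903
  p ← -1.760000 + (0.09/2)·(0.176000 + 0.252903) = -1.740699
x=0.290000, p=-1.740699:
  k1 = f(0.290000, -1.740699) = 0.252401
  k2 = f(0.380000, -1.717983) = 0.326417
  p ← -1.740699 + (0.09/2)·(0.252401 + 0.326417) = -1.714653
x=0.380000, p=-1.714653:
  k1 = f(0.380000, -1.714653) = 0.325784
  k2 = f(0.470000, -1.685332) = 0.396053
  p ← -1.714653 + (0.09/2)·(0.325784 + 0.396053) = -1.682170
p(0.47) ≈ -1.6822

-1.6822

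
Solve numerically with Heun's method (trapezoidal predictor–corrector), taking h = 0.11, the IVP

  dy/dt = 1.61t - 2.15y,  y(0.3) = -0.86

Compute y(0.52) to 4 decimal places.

Heun: k1 = f(t_n, y_n); k2 = f(t_n + h, y_n + h·k1); y_{n+1} = y_n + (h/2)·(k1 + k2).
t=0.300000, y=-0.860000:
  k1 = f(0.300000, -0.860000) = 2.332000
  k2 = f(0.410000, -0.603480) = 1.957582
  y ← -0.860000 + (0.11/2)·(2.332000 + 1.957582) = -0.624073
t=0.410000, y=-0.624073:
  k1 = f(0.410000, -0.624073) = 2.001857
  k2 = f(0.520000, -0.403869) = 1.705518
  y ← -0.624073 + (0.11/2)·(2.001857 + 1.705518) = -0.420167
y(0.52) ≈ -0.4202

-0.4202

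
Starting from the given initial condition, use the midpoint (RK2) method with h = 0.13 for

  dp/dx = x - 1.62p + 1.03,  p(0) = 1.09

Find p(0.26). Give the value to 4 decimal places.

Midpoint: k1 = f(x_n, p_n); k2 = f(x_n + h/2, p_n + (h/2)·k1); p_{n+1} = p_n + h·k2.
x=0.000000, p=1.090000:
  k1 = f(0.000000, 1.090000) = -0.735800
  k2 = f(0.065000, 1.042173) = -0.593320
  p ← 1.090000 + 0.13·(-0.593320) = 1.012868
x=0.130000, p=1.012868:
  k1 = f(0.130000, 1.012868) = -0.480847
  k2 = f(0.195000, 0.981613) = -0.365214
  p ← 1.012868 + 0.13·(-0.365214) = 0.965391
p(0.26) ≈ 0.9654

0.9654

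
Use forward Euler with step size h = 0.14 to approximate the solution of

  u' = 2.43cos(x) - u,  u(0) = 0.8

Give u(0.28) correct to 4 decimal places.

1.2211

Euler: u_{n+1} = u_n + h·f(x_n, u_n).
x=0.000000, u=0.800000: f=1.630000 → u ← 0.800000 + 0.14·1.630000 = 1.028200
x=0.140000, u=1.028200: f=1.378025 → u ← 1.028200 + 0.14·1.378025 = 1.221123
u(0.28) ≈ 1.2211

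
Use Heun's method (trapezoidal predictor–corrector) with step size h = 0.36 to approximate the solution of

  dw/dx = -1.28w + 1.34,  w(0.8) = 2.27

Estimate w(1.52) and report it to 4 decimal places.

1.5563

Heun: k1 = f(x_n, w_n); k2 = f(x_n + h, w_n + h·k1); w_{n+1} = w_n + (h/2)·(k1 + k2).
x=0.800000, w=2.270000:
  k1 = f(0.800000, 2.270000) = -1.565600
  k2 = f(1.160000, 1.706384) = -0.844172
  w ← 2.270000 + (0.36/2)·(-1.565600 + (-0.844172)) = 1.836241
x=1.160000, w=1.836241:
  k1 = f(1.160000, 1.836241) = -1.010389
  k2 = f(1.520000, 1.472501) = -0.544802
  w ← 1.836241 + (0.36/2)·(-1.010389 + (-0.544802)) = 1.556307
w(1.52) ≈ 1.5563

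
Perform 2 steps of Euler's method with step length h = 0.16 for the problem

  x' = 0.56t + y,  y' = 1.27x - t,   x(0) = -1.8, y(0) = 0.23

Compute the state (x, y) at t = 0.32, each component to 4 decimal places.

Euler on (x,y): x_{n+1} = x_n + h·x', y_{n+1} = y_n + h·y'.
0.000000: (-1.800000, 0.230000); f=(0.230000, -2.286000) → (-1.763200, -0.135760)
0.160000: (-1.763200, -0.135760); f=(-0.046160, -2.399264) → (-1.770586, -0.519642)
(x(0.32), y(0.32)) ≈ (-1.7706, -0.5196)

-1.7706, -0.5196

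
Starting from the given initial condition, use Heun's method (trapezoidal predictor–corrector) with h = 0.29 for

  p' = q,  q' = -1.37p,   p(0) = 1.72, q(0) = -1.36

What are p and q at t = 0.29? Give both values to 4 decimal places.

Heun on (p,q): k1 = f(t_n, state_n); k2 = f(t_n + h, state_n + h·k1); state_{n+1} = state_n + (h/2)·(k1 + k2).
0.000000: (1.720000, -1.360000)
  k1 = (-1.360000, -2.356400)
  predictor → (1.325600, -2.043356)
  k2 = (-2.043356, -1.816072)
  → (1.226513, -1.965008)
(p(0.29), q(0.29)) ≈ (1.2265, -1.9650)

1.2265, -1.9650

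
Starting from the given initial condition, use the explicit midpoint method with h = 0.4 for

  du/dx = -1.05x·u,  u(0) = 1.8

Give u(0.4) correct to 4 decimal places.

Midpoint: k1 = f(x_n, u_n); k2 = f(x_n + h/2, u_n + (h/2)·k1); u_{n+1} = u_n + h·k2.
x=0.000000, u=1.800000:
  k1 = f(0.000000, 1.800000) = 0.000000
  k2 = f(0.200000, 1.800000) = -0.378000
  u ← 1.800000 + 0.4·(-0.378000) = 1.648800
u(0.4) ≈ 1.6488

1.6488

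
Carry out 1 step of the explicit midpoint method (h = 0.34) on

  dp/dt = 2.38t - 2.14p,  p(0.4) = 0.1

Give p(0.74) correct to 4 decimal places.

0.3972

Midpoint: k1 = f(t_n, p_n); k2 = f(t_n + h/2, p_n + (h/2)·k1); p_{n+1} = p_n + h·k2.
t=0.400000, p=0.100000:
  k1 = f(0.400000, 0.100000) = 0.738000
  k2 = f(0.570000, 0.225460) = 0.874116
  p ← 0.100000 + 0.34·0.874116 = 0.397199
p(0.74) ≈ 0.3972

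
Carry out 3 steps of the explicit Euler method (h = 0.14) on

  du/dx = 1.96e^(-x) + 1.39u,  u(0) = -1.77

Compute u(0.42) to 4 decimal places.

-2.1335

Euler: u_{n+1} = u_n + h·f(x_n, u_n).
x=0.000000, u=-1.770000: f=-0.500300 → u ← -1.770000 + 0.14·(-0.500300) = -1.840042
x=0.140000, u=-1.840042: f=-0.853716 → u ← -1.840042 + 0.14·(-0.853716) = -1.959562
x=0.280000, u=-1.959562: f=-1.242455 → u ← -1.959562 + 0.14·(-1.242455) = -2.133506
u(0.42) ≈ -2.1335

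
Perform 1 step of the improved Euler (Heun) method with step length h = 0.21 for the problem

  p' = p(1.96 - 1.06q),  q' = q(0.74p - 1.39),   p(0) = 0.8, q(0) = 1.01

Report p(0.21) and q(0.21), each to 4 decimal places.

Heun on (p,q): k1 = f(x_n, state_n); k2 = f(x_n + h, state_n + h·k1); state_{n+1} = state_n + (h/2)·(k1 + k2).
0.000000: (0.800000, 1.010000)
  k1 = (0.711520, -0.805980)
  predictor → (0.949419, 0.840744)
  k2 = (1.014750, -0.577953)
  → (0.981258, 0.864687)
(p(0.21), q(0.21)) ≈ (0.9813, 0.8647)

0.9813, 0.8647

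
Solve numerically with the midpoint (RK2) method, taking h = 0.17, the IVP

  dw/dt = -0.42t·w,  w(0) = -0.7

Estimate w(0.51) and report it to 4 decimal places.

Midpoint: k1 = f(t_n, w_n); k2 = f(t_n + h/2, w_n + (h/2)·k1); w_{n+1} = w_n + h·k2.
t=0.000000, w=-0.700000:
  k1 = f(0.000000, -0.700000) = 0.000000
  k2 = f(0.085000, -0.700000) = 0.024990
  w ← -0.700000 + 0.17·0.024990 = -0.695752
t=0.170000, w=-0.695752:
  k1 = f(0.170000, -0.695752) = 0.049677
  k2 = f(0.255000, -0.691529) = 0.074063
  w ← -0.695752 + 0.17·0.074063 = -0.683161
t=0.340000, w=-0.683161:
  k1 = f(0.340000, -0.683161) = 0.097555
  k2 = f(0.425000, -0.674869) = 0.120464
  w ← -0.683161 + 0.17·0.120464 = -0.662682
w(0.51) ≈ -0.6627

-0.6627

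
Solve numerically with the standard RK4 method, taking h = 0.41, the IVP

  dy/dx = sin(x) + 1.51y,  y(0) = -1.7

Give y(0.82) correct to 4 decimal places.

RK4: k1 = f(x_n, y_n); k2 = f(x_n + h/2, y_n + (h/2)·k1); k3 = f(x_n + h/2, y_n + (h/2)·k2); k4 = f(x_n + h, y_n + h·k3); y_{n+1} = y_n + (h/6)·(k1 + 2k2 + 2k3 + k4).
x=0.000000, y=-1.700000:
  k1 = f(0.000000, -1.700000) = -2.567000
  k2 = f(0.205000, -2.226235) = -3.158048
  k3 = f(0.205000, -2.347400) = -3.341007
  k4 = f(0.410000, -3.069813) = -4.236808
  y ← -1.700000 + (0.41/6)·(k1 + 2k2 + 2k3 + k4) = -3.053131
x=0.410000, y=-3.053131:
  k1 = f(0.410000, -3.053131) = -4.211618
  k2 = f(0.615000, -3.916513) = -5.336976
  k3 = f(0.615000, -4.147211) = -5.685330
  k4 = f(0.820000, -5.384116) = -7.398870
  y ← -3.053131 + (0.41/6)·(k1 + 2k2 + 2k3 + k4) = -5.352896
y(0.82) ≈ -5.3529

-5.3529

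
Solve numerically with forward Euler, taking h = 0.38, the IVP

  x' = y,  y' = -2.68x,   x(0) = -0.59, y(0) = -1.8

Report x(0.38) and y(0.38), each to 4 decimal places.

-1.2740, -1.1991

Euler on (x,y): x_{n+1} = x_n + h·x', y_{n+1} = y_n + h·y'.
0.000000: (-0.590000, -1.800000); f=(-1.800000, 1.581200) → (-1.274000, -1.199144)
(x(0.38), y(0.38)) ≈ (-1.2740, -1.1991)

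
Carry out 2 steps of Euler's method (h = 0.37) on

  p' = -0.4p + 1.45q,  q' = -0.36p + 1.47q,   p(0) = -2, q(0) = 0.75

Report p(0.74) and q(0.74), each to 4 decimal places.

-0.3448, 2.3724

Euler on (p,q): p_{n+1} = p_n + h·p', q_{n+1} = q_n + h·q'.
0.000000: (-2.000000, 0.750000); f=(1.887500, 1.822500) → (-1.301625, 1.424325)
0.370000: (-1.301625, 1.424325); f=(2.585921, 2.562343) → (-0.344834, 2.372392)
(p(0.74), q(0.74)) ≈ (-0.3448, 2.3724)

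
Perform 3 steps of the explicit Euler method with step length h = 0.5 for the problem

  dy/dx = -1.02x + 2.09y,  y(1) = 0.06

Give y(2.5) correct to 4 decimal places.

-4.2041

Euler: y_{n+1} = y_n + h·f(x_n, y_n).
x=1.000000, y=0.060000: f=-0.894600 → y ← 0.060000 + 0.5·(-0.894600) = -0.387300
x=1.500000, y=-0.387300: f=-2.339457 → y ← -0.387300 + 0.5·(-2.339457) = -1.557028
x=2.000000, y=-1.557028: f=-5.294190 → y ← -1.557028 + 0.5·(-5.294190) = -4.204123
y(2.5) ≈ -4.2041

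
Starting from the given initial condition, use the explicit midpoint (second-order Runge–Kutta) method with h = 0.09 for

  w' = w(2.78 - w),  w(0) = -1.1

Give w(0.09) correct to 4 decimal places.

-1.5735

Midpoint: k1 = f(t_n, w_n); k2 = f(t_n + h/2, w_n + (h/2)·k1); w_{n+1} = w_n + h·k2.
t=0.000000, w=-1.100000:
  k1 = f(0.000000, -1.100000) = -4.268000
  k2 = f(0.045000, -1.292060) = -5.261346
  w ← -1.100000 + 0.09·(-5.261346) = -1.573521
w(0.09) ≈ -1.5735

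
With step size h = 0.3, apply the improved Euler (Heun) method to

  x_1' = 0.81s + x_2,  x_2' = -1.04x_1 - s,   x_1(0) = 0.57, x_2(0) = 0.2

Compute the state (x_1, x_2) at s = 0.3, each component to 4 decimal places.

Heun on (x_1,x_2): k1 = f(s_n, state_n); k2 = f(s_n + h, state_n + h·k1); state_{n+1} = state_n + (h/2)·(k1 + k2).
0.000000: (0.570000, 0.200000)
  k1 = (0.200000, -0.592800)
  predictor → (0.630000, 0.022160)
  k2 = (0.265160, -0.955200)
  → (0.639774, -0.032200)
(x_1(0.3), x_2(0.3)) ≈ (0.6398, -0.0322)

0.6398, -0.0322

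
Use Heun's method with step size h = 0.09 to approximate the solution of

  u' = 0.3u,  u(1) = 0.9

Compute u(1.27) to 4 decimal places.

Heun: k1 = f(x_n, u_n); k2 = f(x_n + h, u_n + h·k1); u_{n+1} = u_n + (h/2)·(k1 + k2).
x=1.000000, u=0.900000:
  k1 = f(1.000000, 0.900000) = 0.270000
  k2 = f(1.090000, 0.924300) = 0.277290
  u ← 0.900000 + (0.09/2)·(0.270000 + 0.277290) = 0.924628
x=1.090000, u=0.924628:
  k1 = f(1.090000, 0.924628) = 0.277388
  k2 = f(1.180000, 0.949593) = 0.284878
  u ← 0.924628 + (0.09/2)·(0.277388 + 0.284878) = 0.949930
x=1.180000, u=0.949930:
  k1 = f(1.180000, 0.949930) = 0.284979
  k2 = f(1.270000, 0.975578) = 0.292673
  u ← 0.949930 + (0.09/2)·(0.284979 + 0.292673) = 0.975924
u(1.27) ≈ 0.9759

0.9759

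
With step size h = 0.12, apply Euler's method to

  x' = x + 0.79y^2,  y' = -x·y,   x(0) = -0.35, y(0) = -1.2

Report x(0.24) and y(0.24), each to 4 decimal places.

Euler on (x,y): x_{n+1} = x_n + h·x', y_{n+1} = y_n + h·y'.
0.000000: (-0.350000, -1.200000); f=(0.787600, -0.420000) → (-0.255488, -1.250400)
0.120000: (-0.255488, -1.250400); f=(0.979677, -0.319462) → (-0.137927, -1.288735)
(x(0.24), y(0.24)) ≈ (-0.1379, -1.2887)

-0.1379, -1.2887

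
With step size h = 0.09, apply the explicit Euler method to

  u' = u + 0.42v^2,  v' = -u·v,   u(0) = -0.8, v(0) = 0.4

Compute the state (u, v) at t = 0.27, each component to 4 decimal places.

Euler on (u,v): u_{n+1} = u_n + h·u', v_{n+1} = v_n + h·v'.
0.000000: (-0.800000, 0.400000); f=(-0.732800, 0.320000) → (-0.865952, 0.428800)
0.090000: (-0.865952, 0.428800); f=(-0.788727, 0.371320) → (-0.936937, 0.462219)
0.180000: (-0.936937, 0.462219); f=(-0.847206, 0.433070) → (-1.013186, 0.501195)
(u(0.27), v(0.27)) ≈ (-1.0132, 0.5012)

-1.0132, 0.5012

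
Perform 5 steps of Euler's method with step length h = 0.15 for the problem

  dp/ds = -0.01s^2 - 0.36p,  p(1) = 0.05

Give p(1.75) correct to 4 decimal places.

0.0259

Euler: p_{n+1} = p_n + h·f(s_n, p_n).
s=1.000000, p=0.050000: f=-0.028000 → p ← 0.050000 + 0.15·(-0.028000) = 0.045800
s=1.150000, p=0.045800: f=-0.029713 → p ← 0.045800 + 0.15·(-0.029713) = 0.041343
s=1.300000, p=0.041343: f=-0.031783 → p ← 0.041343 + 0.15·(-0.031783) = 0.036576
s=1.450000, p=0.036576: f=-0.034192 → p ← 0.036576 + 0.15·(-0.034192) = 0.031447
s=1.600000, p=0.031447: f=-0.036921 → p ← 0.031447 + 0.15·(-0.036921) = 0.025909
p(1.75) ≈ 0.0259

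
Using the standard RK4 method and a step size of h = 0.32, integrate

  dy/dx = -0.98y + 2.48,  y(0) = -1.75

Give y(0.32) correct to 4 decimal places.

RK4: k1 = f(x_n, y_n); k2 = f(x_n + h/2, y_n + (h/2)·k1); k3 = f(x_n + h/2, y_n + (h/2)·k2); k4 = f(x_n + h, y_n + h·k3); y_{n+1} = y_n + (h/6)·(k1 + 2k2 + 2k3 + k4).
x=0.000000, y=-1.750000:
  k1 = f(0.000000, -1.750000) = 4.195000
  k2 = f(0.160000, -1.078800) = 3.537224
  k3 = f(0.160000, -1.184044) = 3.640363
  k4 = f(0.320000, -0.585084) = 3.053382
  y ← -1.750000 + (0.32/6)·(k1 + 2k2 + 2k3 + k4) = -0.597810
y(0.32) ≈ -0.5978

-0.5978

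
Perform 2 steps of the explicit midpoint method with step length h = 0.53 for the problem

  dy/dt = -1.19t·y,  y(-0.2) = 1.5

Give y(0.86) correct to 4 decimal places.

0.9523

Midpoint: k1 = f(t_n, y_n); k2 = f(t_n + h/2, y_n + (h/2)·k1); y_{n+1} = y_n + h·k2.
t=-0.200000, y=1.500000:
  k1 = f(-0.200000, 1.500000) = 0.357000
  k2 = f(0.065000, 1.594605) = -0.123343
  y ← 1.500000 + 0.53·(-0.123343) = 1.434628
t=0.330000, y=1.434628:
  k1 = f(0.330000, 1.434628) = -0.563379
  k2 = f(0.595000, 1.285333) = -0.910080
  y ← 1.434628 + 0.53·(-0.910080) = 0.952286
y(0.86) ≈ 0.9523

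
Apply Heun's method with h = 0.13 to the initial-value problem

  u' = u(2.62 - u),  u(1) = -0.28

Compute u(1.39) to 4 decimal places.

Heun: k1 = f(s_n, u_n); k2 = f(s_n + h, u_n + h·k1); u_{n+1} = u_n + (h/2)·(k1 + k2).
s=1.000000, u=-0.280000:
  k1 = f(1.000000, -0.280000) = -0.812000
  k2 = f(1.130000, -0.385560) = -1.158824
  u ← -0.280000 + (0.13/2)·(-0.812000 + (-1.158824)) = -0.408104
s=1.130000, u=-0.408104:
  k1 = f(1.130000, -0.408104) = -1.235780
  k2 = f(1.260000, -0.568755) = -1.813620
  u ← -0.408104 + (0.13/2)·(-1.235780 + (-1.813620)) = -0.606315
s=1.260000, u=-0.606315:
  k1 = f(1.260000, -0.606315) = -1.956161
  k2 = f(1.390000, -0.860616) = -2.995472
  u ← -0.606315 + (0.13/2)·(-1.956161 + (-2.995472)) = -0.928171
u(1.39) ≈ -0.9282

-0.9282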